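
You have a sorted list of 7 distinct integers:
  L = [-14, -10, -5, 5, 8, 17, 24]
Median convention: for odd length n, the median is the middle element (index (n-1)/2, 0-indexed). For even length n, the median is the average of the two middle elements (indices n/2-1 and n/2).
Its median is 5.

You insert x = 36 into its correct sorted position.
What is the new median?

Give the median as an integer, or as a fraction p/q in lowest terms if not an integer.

Answer: 13/2

Derivation:
Old list (sorted, length 7): [-14, -10, -5, 5, 8, 17, 24]
Old median = 5
Insert x = 36
Old length odd (7). Middle was index 3 = 5.
New length even (8). New median = avg of two middle elements.
x = 36: 7 elements are < x, 0 elements are > x.
New sorted list: [-14, -10, -5, 5, 8, 17, 24, 36]
New median = 13/2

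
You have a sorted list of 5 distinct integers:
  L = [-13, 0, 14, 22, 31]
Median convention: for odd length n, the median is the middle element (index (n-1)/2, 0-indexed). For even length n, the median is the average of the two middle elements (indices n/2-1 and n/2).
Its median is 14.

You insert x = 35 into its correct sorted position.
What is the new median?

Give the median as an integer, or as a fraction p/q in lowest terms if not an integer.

Answer: 18

Derivation:
Old list (sorted, length 5): [-13, 0, 14, 22, 31]
Old median = 14
Insert x = 35
Old length odd (5). Middle was index 2 = 14.
New length even (6). New median = avg of two middle elements.
x = 35: 5 elements are < x, 0 elements are > x.
New sorted list: [-13, 0, 14, 22, 31, 35]
New median = 18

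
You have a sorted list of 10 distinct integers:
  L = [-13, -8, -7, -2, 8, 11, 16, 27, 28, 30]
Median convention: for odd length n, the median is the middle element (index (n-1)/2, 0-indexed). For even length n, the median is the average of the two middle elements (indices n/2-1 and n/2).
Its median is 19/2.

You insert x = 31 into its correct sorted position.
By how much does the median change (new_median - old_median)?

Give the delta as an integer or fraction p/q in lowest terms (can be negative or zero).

Old median = 19/2
After inserting x = 31: new sorted = [-13, -8, -7, -2, 8, 11, 16, 27, 28, 30, 31]
New median = 11
Delta = 11 - 19/2 = 3/2

Answer: 3/2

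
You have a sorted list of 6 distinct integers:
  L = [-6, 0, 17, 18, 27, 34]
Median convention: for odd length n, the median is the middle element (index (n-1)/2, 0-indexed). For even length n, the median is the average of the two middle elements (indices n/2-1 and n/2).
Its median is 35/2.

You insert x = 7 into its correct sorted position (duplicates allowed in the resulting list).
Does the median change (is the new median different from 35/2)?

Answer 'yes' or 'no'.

Old median = 35/2
Insert x = 7
New median = 17
Changed? yes

Answer: yes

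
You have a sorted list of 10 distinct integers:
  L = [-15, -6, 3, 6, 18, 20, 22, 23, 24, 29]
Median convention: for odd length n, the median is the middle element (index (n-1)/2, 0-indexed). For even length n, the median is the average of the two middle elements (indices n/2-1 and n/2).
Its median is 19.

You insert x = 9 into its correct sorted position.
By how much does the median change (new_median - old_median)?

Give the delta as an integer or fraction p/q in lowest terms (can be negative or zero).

Answer: -1

Derivation:
Old median = 19
After inserting x = 9: new sorted = [-15, -6, 3, 6, 9, 18, 20, 22, 23, 24, 29]
New median = 18
Delta = 18 - 19 = -1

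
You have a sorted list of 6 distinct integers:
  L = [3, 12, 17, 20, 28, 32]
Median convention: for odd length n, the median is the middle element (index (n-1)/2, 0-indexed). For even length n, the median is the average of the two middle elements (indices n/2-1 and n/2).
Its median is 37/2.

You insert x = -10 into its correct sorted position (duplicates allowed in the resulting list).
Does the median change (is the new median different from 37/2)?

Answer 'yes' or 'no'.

Old median = 37/2
Insert x = -10
New median = 17
Changed? yes

Answer: yes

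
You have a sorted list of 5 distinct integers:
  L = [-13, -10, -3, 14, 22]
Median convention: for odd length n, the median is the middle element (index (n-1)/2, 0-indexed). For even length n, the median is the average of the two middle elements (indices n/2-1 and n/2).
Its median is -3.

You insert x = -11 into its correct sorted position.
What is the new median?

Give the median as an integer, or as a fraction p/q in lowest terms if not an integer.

Answer: -13/2

Derivation:
Old list (sorted, length 5): [-13, -10, -3, 14, 22]
Old median = -3
Insert x = -11
Old length odd (5). Middle was index 2 = -3.
New length even (6). New median = avg of two middle elements.
x = -11: 1 elements are < x, 4 elements are > x.
New sorted list: [-13, -11, -10, -3, 14, 22]
New median = -13/2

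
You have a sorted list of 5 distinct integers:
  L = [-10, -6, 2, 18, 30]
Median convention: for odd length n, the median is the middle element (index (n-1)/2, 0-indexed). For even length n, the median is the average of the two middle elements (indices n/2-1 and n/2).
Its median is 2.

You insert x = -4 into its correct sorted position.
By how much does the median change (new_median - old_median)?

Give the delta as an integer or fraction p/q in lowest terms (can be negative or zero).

Old median = 2
After inserting x = -4: new sorted = [-10, -6, -4, 2, 18, 30]
New median = -1
Delta = -1 - 2 = -3

Answer: -3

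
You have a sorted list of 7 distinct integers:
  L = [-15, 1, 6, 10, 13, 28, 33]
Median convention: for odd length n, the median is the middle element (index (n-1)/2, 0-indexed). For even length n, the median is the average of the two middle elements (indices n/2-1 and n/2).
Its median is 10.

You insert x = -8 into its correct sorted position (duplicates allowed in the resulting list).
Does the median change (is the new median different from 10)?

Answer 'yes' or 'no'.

Answer: yes

Derivation:
Old median = 10
Insert x = -8
New median = 8
Changed? yes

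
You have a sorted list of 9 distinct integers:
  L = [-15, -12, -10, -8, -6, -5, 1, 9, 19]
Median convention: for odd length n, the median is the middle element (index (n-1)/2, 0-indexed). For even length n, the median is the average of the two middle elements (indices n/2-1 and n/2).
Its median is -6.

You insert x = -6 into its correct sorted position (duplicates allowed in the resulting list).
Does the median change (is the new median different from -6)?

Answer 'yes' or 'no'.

Old median = -6
Insert x = -6
New median = -6
Changed? no

Answer: no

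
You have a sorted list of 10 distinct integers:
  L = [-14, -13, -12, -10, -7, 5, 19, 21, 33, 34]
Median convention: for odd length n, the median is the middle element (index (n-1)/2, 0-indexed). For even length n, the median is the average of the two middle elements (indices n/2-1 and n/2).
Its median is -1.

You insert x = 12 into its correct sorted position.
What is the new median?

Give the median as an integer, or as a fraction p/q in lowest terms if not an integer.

Answer: 5

Derivation:
Old list (sorted, length 10): [-14, -13, -12, -10, -7, 5, 19, 21, 33, 34]
Old median = -1
Insert x = 12
Old length even (10). Middle pair: indices 4,5 = -7,5.
New length odd (11). New median = single middle element.
x = 12: 6 elements are < x, 4 elements are > x.
New sorted list: [-14, -13, -12, -10, -7, 5, 12, 19, 21, 33, 34]
New median = 5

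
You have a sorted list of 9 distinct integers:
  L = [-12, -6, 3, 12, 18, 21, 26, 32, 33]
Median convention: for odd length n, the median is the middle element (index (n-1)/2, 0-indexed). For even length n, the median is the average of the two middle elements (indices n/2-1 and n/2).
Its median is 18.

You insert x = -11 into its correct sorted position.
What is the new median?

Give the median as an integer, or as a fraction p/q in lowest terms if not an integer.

Answer: 15

Derivation:
Old list (sorted, length 9): [-12, -6, 3, 12, 18, 21, 26, 32, 33]
Old median = 18
Insert x = -11
Old length odd (9). Middle was index 4 = 18.
New length even (10). New median = avg of two middle elements.
x = -11: 1 elements are < x, 8 elements are > x.
New sorted list: [-12, -11, -6, 3, 12, 18, 21, 26, 32, 33]
New median = 15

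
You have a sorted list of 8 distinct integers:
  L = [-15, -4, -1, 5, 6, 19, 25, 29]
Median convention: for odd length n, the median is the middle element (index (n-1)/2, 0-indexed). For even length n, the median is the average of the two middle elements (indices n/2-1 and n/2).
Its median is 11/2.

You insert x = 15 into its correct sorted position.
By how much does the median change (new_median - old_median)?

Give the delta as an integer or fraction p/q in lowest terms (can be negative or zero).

Answer: 1/2

Derivation:
Old median = 11/2
After inserting x = 15: new sorted = [-15, -4, -1, 5, 6, 15, 19, 25, 29]
New median = 6
Delta = 6 - 11/2 = 1/2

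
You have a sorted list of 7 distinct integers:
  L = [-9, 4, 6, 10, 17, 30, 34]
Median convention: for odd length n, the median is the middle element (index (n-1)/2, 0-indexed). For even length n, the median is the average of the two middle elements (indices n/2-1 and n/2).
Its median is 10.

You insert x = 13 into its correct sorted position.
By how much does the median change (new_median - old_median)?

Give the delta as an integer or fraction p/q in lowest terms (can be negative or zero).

Answer: 3/2

Derivation:
Old median = 10
After inserting x = 13: new sorted = [-9, 4, 6, 10, 13, 17, 30, 34]
New median = 23/2
Delta = 23/2 - 10 = 3/2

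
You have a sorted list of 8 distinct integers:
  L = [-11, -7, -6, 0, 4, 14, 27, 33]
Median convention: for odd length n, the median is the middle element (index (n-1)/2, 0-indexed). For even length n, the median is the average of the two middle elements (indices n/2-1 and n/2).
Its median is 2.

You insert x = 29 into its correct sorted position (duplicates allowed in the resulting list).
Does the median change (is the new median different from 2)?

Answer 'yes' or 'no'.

Answer: yes

Derivation:
Old median = 2
Insert x = 29
New median = 4
Changed? yes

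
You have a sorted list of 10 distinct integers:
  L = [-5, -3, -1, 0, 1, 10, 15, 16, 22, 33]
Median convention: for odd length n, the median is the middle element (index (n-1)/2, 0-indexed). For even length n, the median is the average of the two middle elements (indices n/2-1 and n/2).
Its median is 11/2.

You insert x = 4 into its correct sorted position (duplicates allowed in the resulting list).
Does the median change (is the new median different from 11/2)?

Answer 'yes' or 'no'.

Old median = 11/2
Insert x = 4
New median = 4
Changed? yes

Answer: yes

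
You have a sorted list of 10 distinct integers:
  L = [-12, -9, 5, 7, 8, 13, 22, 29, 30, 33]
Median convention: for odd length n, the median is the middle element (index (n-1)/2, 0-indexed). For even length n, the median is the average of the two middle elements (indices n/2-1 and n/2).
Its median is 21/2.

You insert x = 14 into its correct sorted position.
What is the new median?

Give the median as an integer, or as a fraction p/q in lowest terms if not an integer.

Answer: 13

Derivation:
Old list (sorted, length 10): [-12, -9, 5, 7, 8, 13, 22, 29, 30, 33]
Old median = 21/2
Insert x = 14
Old length even (10). Middle pair: indices 4,5 = 8,13.
New length odd (11). New median = single middle element.
x = 14: 6 elements are < x, 4 elements are > x.
New sorted list: [-12, -9, 5, 7, 8, 13, 14, 22, 29, 30, 33]
New median = 13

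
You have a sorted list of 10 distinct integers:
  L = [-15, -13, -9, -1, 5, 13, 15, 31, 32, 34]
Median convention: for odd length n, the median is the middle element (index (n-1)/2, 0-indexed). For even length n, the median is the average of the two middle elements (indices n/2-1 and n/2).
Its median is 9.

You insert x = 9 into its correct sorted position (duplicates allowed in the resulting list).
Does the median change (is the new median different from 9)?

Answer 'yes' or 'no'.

Answer: no

Derivation:
Old median = 9
Insert x = 9
New median = 9
Changed? no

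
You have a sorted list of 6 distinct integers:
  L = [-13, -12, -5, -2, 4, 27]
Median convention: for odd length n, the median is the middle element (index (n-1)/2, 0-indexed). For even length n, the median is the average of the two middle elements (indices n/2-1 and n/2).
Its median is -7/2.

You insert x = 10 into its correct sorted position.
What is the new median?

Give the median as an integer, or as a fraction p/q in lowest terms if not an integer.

Old list (sorted, length 6): [-13, -12, -5, -2, 4, 27]
Old median = -7/2
Insert x = 10
Old length even (6). Middle pair: indices 2,3 = -5,-2.
New length odd (7). New median = single middle element.
x = 10: 5 elements are < x, 1 elements are > x.
New sorted list: [-13, -12, -5, -2, 4, 10, 27]
New median = -2

Answer: -2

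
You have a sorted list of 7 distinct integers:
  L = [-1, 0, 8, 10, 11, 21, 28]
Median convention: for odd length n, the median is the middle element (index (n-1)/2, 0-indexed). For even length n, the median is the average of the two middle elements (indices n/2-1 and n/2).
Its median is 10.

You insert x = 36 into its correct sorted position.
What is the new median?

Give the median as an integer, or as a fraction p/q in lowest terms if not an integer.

Answer: 21/2

Derivation:
Old list (sorted, length 7): [-1, 0, 8, 10, 11, 21, 28]
Old median = 10
Insert x = 36
Old length odd (7). Middle was index 3 = 10.
New length even (8). New median = avg of two middle elements.
x = 36: 7 elements are < x, 0 elements are > x.
New sorted list: [-1, 0, 8, 10, 11, 21, 28, 36]
New median = 21/2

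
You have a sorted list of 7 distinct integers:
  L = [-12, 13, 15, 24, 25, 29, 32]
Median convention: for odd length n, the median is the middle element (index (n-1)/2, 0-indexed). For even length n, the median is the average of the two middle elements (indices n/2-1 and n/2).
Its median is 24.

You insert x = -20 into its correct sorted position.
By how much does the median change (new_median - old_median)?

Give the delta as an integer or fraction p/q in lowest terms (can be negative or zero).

Old median = 24
After inserting x = -20: new sorted = [-20, -12, 13, 15, 24, 25, 29, 32]
New median = 39/2
Delta = 39/2 - 24 = -9/2

Answer: -9/2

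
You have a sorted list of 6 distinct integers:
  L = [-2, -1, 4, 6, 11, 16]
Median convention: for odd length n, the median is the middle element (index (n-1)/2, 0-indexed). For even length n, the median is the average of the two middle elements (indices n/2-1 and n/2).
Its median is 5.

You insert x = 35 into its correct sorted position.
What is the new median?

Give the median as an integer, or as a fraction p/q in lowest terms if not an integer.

Answer: 6

Derivation:
Old list (sorted, length 6): [-2, -1, 4, 6, 11, 16]
Old median = 5
Insert x = 35
Old length even (6). Middle pair: indices 2,3 = 4,6.
New length odd (7). New median = single middle element.
x = 35: 6 elements are < x, 0 elements are > x.
New sorted list: [-2, -1, 4, 6, 11, 16, 35]
New median = 6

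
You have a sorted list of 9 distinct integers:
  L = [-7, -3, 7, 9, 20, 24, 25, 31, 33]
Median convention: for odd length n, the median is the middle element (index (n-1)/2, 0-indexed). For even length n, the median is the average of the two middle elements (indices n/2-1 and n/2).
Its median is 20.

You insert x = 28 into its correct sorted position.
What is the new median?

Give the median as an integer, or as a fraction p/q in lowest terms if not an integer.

Answer: 22

Derivation:
Old list (sorted, length 9): [-7, -3, 7, 9, 20, 24, 25, 31, 33]
Old median = 20
Insert x = 28
Old length odd (9). Middle was index 4 = 20.
New length even (10). New median = avg of two middle elements.
x = 28: 7 elements are < x, 2 elements are > x.
New sorted list: [-7, -3, 7, 9, 20, 24, 25, 28, 31, 33]
New median = 22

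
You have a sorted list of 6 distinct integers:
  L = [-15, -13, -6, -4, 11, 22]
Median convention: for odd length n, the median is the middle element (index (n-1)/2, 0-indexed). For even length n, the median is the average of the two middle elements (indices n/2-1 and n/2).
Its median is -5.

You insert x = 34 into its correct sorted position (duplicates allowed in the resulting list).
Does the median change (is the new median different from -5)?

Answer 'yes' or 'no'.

Old median = -5
Insert x = 34
New median = -4
Changed? yes

Answer: yes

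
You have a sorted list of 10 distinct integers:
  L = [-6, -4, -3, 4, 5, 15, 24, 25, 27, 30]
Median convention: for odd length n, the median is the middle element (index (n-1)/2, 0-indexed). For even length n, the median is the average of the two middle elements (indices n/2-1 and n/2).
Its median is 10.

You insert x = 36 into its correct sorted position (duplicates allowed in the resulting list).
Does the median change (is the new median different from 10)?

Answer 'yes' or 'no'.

Answer: yes

Derivation:
Old median = 10
Insert x = 36
New median = 15
Changed? yes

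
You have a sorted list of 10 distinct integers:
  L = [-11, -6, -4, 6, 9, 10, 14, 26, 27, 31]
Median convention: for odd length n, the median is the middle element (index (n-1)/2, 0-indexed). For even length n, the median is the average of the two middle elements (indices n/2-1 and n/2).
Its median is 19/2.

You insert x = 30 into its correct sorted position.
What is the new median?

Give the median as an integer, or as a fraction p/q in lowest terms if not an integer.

Old list (sorted, length 10): [-11, -6, -4, 6, 9, 10, 14, 26, 27, 31]
Old median = 19/2
Insert x = 30
Old length even (10). Middle pair: indices 4,5 = 9,10.
New length odd (11). New median = single middle element.
x = 30: 9 elements are < x, 1 elements are > x.
New sorted list: [-11, -6, -4, 6, 9, 10, 14, 26, 27, 30, 31]
New median = 10

Answer: 10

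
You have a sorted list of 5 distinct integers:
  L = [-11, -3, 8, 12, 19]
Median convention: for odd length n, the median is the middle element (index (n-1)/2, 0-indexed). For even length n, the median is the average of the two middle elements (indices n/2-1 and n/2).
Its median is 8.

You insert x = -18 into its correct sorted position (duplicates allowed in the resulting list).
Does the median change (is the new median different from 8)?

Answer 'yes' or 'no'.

Old median = 8
Insert x = -18
New median = 5/2
Changed? yes

Answer: yes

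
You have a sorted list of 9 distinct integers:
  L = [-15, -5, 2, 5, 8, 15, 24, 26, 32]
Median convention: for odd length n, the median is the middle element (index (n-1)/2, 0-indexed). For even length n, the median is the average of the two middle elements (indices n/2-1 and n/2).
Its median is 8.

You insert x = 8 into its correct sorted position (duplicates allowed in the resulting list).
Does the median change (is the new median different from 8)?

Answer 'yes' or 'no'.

Old median = 8
Insert x = 8
New median = 8
Changed? no

Answer: no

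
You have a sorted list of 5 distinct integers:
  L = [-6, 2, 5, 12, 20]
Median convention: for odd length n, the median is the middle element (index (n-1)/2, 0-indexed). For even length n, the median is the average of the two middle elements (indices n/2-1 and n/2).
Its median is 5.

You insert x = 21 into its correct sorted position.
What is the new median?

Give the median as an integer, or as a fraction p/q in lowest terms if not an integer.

Old list (sorted, length 5): [-6, 2, 5, 12, 20]
Old median = 5
Insert x = 21
Old length odd (5). Middle was index 2 = 5.
New length even (6). New median = avg of two middle elements.
x = 21: 5 elements are < x, 0 elements are > x.
New sorted list: [-6, 2, 5, 12, 20, 21]
New median = 17/2

Answer: 17/2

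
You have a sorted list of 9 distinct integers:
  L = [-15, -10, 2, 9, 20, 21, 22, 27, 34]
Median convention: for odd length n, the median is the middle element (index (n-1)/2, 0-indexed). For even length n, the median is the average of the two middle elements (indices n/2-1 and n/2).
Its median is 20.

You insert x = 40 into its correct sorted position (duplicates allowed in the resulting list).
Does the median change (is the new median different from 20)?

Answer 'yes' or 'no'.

Old median = 20
Insert x = 40
New median = 41/2
Changed? yes

Answer: yes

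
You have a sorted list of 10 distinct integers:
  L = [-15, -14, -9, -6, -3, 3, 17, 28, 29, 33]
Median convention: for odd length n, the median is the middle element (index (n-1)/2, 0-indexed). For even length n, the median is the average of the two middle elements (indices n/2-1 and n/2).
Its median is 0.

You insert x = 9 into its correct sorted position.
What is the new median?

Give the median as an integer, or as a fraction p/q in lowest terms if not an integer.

Answer: 3

Derivation:
Old list (sorted, length 10): [-15, -14, -9, -6, -3, 3, 17, 28, 29, 33]
Old median = 0
Insert x = 9
Old length even (10). Middle pair: indices 4,5 = -3,3.
New length odd (11). New median = single middle element.
x = 9: 6 elements are < x, 4 elements are > x.
New sorted list: [-15, -14, -9, -6, -3, 3, 9, 17, 28, 29, 33]
New median = 3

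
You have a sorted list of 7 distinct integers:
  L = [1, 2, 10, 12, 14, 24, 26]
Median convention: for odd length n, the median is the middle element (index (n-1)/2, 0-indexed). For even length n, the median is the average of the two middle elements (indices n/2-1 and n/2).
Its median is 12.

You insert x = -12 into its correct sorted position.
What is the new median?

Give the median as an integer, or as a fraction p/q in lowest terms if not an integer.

Old list (sorted, length 7): [1, 2, 10, 12, 14, 24, 26]
Old median = 12
Insert x = -12
Old length odd (7). Middle was index 3 = 12.
New length even (8). New median = avg of two middle elements.
x = -12: 0 elements are < x, 7 elements are > x.
New sorted list: [-12, 1, 2, 10, 12, 14, 24, 26]
New median = 11

Answer: 11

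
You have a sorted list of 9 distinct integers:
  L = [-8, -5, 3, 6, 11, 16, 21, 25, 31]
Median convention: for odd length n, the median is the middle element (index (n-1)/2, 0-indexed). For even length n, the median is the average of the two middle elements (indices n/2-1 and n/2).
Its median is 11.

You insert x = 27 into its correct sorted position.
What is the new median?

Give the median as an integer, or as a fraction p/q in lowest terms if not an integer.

Answer: 27/2

Derivation:
Old list (sorted, length 9): [-8, -5, 3, 6, 11, 16, 21, 25, 31]
Old median = 11
Insert x = 27
Old length odd (9). Middle was index 4 = 11.
New length even (10). New median = avg of two middle elements.
x = 27: 8 elements are < x, 1 elements are > x.
New sorted list: [-8, -5, 3, 6, 11, 16, 21, 25, 27, 31]
New median = 27/2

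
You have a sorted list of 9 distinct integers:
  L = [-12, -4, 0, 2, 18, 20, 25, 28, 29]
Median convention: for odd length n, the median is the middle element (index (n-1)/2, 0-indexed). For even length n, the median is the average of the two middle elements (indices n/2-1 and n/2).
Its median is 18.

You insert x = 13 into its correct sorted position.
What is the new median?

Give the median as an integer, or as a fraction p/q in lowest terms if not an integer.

Old list (sorted, length 9): [-12, -4, 0, 2, 18, 20, 25, 28, 29]
Old median = 18
Insert x = 13
Old length odd (9). Middle was index 4 = 18.
New length even (10). New median = avg of two middle elements.
x = 13: 4 elements are < x, 5 elements are > x.
New sorted list: [-12, -4, 0, 2, 13, 18, 20, 25, 28, 29]
New median = 31/2

Answer: 31/2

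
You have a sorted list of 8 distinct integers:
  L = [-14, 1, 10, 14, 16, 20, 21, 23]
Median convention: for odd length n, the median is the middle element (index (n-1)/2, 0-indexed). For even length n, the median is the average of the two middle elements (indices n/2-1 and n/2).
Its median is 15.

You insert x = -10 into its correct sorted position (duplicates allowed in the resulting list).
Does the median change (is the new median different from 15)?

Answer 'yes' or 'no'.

Old median = 15
Insert x = -10
New median = 14
Changed? yes

Answer: yes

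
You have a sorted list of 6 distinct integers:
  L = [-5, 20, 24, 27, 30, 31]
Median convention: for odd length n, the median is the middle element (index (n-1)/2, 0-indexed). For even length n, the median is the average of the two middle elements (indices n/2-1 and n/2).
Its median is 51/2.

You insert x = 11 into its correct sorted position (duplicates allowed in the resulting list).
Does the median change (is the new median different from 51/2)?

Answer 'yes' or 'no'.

Old median = 51/2
Insert x = 11
New median = 24
Changed? yes

Answer: yes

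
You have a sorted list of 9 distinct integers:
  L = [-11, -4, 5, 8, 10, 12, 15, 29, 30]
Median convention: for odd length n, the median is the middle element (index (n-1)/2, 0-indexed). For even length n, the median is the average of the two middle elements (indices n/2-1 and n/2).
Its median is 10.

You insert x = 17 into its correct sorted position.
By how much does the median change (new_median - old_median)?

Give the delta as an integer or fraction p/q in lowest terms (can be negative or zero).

Answer: 1

Derivation:
Old median = 10
After inserting x = 17: new sorted = [-11, -4, 5, 8, 10, 12, 15, 17, 29, 30]
New median = 11
Delta = 11 - 10 = 1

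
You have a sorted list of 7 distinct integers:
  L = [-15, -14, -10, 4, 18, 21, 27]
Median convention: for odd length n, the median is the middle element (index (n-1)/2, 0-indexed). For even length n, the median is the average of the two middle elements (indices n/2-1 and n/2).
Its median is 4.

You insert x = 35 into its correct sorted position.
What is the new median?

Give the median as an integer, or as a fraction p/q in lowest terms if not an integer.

Answer: 11

Derivation:
Old list (sorted, length 7): [-15, -14, -10, 4, 18, 21, 27]
Old median = 4
Insert x = 35
Old length odd (7). Middle was index 3 = 4.
New length even (8). New median = avg of two middle elements.
x = 35: 7 elements are < x, 0 elements are > x.
New sorted list: [-15, -14, -10, 4, 18, 21, 27, 35]
New median = 11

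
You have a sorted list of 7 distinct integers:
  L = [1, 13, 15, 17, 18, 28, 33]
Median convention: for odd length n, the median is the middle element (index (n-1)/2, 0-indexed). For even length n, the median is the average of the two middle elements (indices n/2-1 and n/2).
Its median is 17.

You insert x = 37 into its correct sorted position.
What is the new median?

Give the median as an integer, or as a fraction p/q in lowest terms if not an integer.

Answer: 35/2

Derivation:
Old list (sorted, length 7): [1, 13, 15, 17, 18, 28, 33]
Old median = 17
Insert x = 37
Old length odd (7). Middle was index 3 = 17.
New length even (8). New median = avg of two middle elements.
x = 37: 7 elements are < x, 0 elements are > x.
New sorted list: [1, 13, 15, 17, 18, 28, 33, 37]
New median = 35/2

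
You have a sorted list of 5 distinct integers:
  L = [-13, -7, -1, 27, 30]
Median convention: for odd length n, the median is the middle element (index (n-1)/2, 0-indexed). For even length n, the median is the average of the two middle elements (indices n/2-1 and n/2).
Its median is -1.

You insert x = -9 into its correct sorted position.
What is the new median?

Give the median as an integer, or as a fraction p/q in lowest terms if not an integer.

Answer: -4

Derivation:
Old list (sorted, length 5): [-13, -7, -1, 27, 30]
Old median = -1
Insert x = -9
Old length odd (5). Middle was index 2 = -1.
New length even (6). New median = avg of two middle elements.
x = -9: 1 elements are < x, 4 elements are > x.
New sorted list: [-13, -9, -7, -1, 27, 30]
New median = -4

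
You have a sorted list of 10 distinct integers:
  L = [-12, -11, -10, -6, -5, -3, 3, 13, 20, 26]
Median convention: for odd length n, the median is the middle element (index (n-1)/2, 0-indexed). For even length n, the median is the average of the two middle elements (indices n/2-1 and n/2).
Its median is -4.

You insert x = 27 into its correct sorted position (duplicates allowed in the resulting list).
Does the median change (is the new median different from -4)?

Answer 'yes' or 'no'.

Answer: yes

Derivation:
Old median = -4
Insert x = 27
New median = -3
Changed? yes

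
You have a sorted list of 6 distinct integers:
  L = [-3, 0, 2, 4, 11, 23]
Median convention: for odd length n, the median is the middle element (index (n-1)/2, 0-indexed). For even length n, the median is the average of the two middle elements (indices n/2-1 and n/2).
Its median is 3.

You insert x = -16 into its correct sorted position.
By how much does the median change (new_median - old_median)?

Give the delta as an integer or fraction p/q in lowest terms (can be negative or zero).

Answer: -1

Derivation:
Old median = 3
After inserting x = -16: new sorted = [-16, -3, 0, 2, 4, 11, 23]
New median = 2
Delta = 2 - 3 = -1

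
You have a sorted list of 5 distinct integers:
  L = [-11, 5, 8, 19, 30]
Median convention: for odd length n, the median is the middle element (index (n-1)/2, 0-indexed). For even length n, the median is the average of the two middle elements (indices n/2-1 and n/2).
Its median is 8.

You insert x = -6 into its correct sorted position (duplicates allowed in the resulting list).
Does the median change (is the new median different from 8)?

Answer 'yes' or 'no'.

Old median = 8
Insert x = -6
New median = 13/2
Changed? yes

Answer: yes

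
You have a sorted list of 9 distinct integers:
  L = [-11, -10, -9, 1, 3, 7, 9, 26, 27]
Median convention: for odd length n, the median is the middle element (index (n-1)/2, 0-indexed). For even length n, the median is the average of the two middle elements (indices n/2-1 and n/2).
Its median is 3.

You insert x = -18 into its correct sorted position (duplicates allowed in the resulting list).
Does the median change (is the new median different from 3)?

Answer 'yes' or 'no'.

Answer: yes

Derivation:
Old median = 3
Insert x = -18
New median = 2
Changed? yes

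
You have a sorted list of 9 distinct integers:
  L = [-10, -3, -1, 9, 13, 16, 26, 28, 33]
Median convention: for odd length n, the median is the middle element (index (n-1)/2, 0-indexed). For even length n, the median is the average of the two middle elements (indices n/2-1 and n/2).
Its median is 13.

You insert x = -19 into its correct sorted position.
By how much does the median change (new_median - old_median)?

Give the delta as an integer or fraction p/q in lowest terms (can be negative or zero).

Answer: -2

Derivation:
Old median = 13
After inserting x = -19: new sorted = [-19, -10, -3, -1, 9, 13, 16, 26, 28, 33]
New median = 11
Delta = 11 - 13 = -2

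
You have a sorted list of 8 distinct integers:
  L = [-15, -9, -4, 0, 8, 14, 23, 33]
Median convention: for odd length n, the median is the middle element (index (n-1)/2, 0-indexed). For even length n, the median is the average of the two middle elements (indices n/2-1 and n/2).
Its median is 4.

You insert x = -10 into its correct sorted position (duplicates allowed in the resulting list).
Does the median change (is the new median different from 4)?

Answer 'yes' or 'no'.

Old median = 4
Insert x = -10
New median = 0
Changed? yes

Answer: yes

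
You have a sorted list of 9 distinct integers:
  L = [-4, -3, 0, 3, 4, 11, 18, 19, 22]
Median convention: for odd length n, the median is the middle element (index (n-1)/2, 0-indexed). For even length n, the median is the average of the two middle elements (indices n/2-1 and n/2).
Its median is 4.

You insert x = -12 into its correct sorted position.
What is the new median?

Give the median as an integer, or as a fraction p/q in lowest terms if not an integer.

Old list (sorted, length 9): [-4, -3, 0, 3, 4, 11, 18, 19, 22]
Old median = 4
Insert x = -12
Old length odd (9). Middle was index 4 = 4.
New length even (10). New median = avg of two middle elements.
x = -12: 0 elements are < x, 9 elements are > x.
New sorted list: [-12, -4, -3, 0, 3, 4, 11, 18, 19, 22]
New median = 7/2

Answer: 7/2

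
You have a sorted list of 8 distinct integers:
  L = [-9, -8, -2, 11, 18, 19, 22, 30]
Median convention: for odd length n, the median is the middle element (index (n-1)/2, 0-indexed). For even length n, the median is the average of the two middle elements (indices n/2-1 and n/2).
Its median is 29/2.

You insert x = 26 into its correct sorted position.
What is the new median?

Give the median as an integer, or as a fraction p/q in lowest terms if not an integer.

Answer: 18

Derivation:
Old list (sorted, length 8): [-9, -8, -2, 11, 18, 19, 22, 30]
Old median = 29/2
Insert x = 26
Old length even (8). Middle pair: indices 3,4 = 11,18.
New length odd (9). New median = single middle element.
x = 26: 7 elements are < x, 1 elements are > x.
New sorted list: [-9, -8, -2, 11, 18, 19, 22, 26, 30]
New median = 18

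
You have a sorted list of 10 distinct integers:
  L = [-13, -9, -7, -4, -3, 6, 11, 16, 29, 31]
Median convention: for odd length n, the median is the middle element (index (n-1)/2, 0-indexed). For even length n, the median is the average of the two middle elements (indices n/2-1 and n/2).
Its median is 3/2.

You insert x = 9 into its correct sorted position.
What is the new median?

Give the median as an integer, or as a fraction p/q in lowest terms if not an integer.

Answer: 6

Derivation:
Old list (sorted, length 10): [-13, -9, -7, -4, -3, 6, 11, 16, 29, 31]
Old median = 3/2
Insert x = 9
Old length even (10). Middle pair: indices 4,5 = -3,6.
New length odd (11). New median = single middle element.
x = 9: 6 elements are < x, 4 elements are > x.
New sorted list: [-13, -9, -7, -4, -3, 6, 9, 11, 16, 29, 31]
New median = 6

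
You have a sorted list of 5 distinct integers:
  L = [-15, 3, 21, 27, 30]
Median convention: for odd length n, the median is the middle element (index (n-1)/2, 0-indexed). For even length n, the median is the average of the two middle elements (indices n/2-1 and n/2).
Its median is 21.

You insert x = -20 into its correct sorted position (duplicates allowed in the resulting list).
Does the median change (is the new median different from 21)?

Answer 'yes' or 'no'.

Old median = 21
Insert x = -20
New median = 12
Changed? yes

Answer: yes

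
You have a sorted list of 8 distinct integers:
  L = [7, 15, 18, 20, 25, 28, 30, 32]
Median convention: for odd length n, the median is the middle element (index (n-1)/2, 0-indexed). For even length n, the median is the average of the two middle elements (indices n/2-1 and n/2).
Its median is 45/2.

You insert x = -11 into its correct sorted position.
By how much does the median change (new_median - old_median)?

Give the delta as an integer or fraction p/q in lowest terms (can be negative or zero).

Old median = 45/2
After inserting x = -11: new sorted = [-11, 7, 15, 18, 20, 25, 28, 30, 32]
New median = 20
Delta = 20 - 45/2 = -5/2

Answer: -5/2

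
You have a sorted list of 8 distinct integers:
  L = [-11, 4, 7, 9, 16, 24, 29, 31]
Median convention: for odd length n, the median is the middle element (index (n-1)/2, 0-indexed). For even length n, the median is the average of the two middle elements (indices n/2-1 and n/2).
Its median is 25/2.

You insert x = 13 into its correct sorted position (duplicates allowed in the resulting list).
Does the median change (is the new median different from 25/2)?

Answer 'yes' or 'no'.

Old median = 25/2
Insert x = 13
New median = 13
Changed? yes

Answer: yes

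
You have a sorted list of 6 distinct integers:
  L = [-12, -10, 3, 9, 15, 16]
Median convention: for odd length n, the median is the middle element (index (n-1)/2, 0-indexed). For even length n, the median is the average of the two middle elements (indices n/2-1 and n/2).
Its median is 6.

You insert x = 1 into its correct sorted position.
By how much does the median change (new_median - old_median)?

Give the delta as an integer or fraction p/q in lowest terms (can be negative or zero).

Answer: -3

Derivation:
Old median = 6
After inserting x = 1: new sorted = [-12, -10, 1, 3, 9, 15, 16]
New median = 3
Delta = 3 - 6 = -3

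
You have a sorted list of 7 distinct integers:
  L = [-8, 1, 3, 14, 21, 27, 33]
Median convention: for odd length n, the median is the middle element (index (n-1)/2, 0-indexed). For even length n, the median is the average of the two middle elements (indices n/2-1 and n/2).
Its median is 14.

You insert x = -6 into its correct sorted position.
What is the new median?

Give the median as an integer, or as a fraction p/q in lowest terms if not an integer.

Old list (sorted, length 7): [-8, 1, 3, 14, 21, 27, 33]
Old median = 14
Insert x = -6
Old length odd (7). Middle was index 3 = 14.
New length even (8). New median = avg of two middle elements.
x = -6: 1 elements are < x, 6 elements are > x.
New sorted list: [-8, -6, 1, 3, 14, 21, 27, 33]
New median = 17/2

Answer: 17/2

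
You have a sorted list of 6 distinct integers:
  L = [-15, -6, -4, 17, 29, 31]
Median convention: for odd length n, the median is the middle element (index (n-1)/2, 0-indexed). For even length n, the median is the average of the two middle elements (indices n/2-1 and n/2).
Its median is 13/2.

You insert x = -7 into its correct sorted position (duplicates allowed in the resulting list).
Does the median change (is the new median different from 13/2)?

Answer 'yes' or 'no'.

Old median = 13/2
Insert x = -7
New median = -4
Changed? yes

Answer: yes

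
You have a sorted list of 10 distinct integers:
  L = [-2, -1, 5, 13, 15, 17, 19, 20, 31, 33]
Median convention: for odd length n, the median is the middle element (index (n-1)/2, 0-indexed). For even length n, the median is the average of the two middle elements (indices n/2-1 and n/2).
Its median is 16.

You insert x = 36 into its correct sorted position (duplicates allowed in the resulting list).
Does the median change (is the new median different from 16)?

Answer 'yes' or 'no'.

Old median = 16
Insert x = 36
New median = 17
Changed? yes

Answer: yes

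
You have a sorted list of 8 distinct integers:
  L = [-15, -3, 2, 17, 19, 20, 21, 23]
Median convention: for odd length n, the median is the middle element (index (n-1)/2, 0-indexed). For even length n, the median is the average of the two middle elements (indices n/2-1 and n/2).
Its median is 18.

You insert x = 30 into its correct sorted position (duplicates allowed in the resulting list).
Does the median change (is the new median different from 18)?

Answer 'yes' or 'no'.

Answer: yes

Derivation:
Old median = 18
Insert x = 30
New median = 19
Changed? yes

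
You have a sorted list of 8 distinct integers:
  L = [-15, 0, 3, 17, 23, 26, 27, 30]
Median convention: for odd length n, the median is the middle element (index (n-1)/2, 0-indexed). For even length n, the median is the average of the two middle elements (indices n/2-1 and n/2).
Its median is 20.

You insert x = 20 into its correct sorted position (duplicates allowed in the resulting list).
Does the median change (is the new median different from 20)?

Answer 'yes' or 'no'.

Answer: no

Derivation:
Old median = 20
Insert x = 20
New median = 20
Changed? no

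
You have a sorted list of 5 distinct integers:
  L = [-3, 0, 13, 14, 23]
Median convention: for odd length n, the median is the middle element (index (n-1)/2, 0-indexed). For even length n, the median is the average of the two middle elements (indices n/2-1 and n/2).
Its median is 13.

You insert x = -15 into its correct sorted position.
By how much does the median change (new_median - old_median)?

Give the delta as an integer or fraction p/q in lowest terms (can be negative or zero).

Old median = 13
After inserting x = -15: new sorted = [-15, -3, 0, 13, 14, 23]
New median = 13/2
Delta = 13/2 - 13 = -13/2

Answer: -13/2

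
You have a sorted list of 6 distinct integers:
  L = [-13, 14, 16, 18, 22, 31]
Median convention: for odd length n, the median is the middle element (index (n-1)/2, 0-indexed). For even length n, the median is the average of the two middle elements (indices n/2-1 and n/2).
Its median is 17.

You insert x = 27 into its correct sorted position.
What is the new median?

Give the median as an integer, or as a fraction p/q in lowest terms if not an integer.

Answer: 18

Derivation:
Old list (sorted, length 6): [-13, 14, 16, 18, 22, 31]
Old median = 17
Insert x = 27
Old length even (6). Middle pair: indices 2,3 = 16,18.
New length odd (7). New median = single middle element.
x = 27: 5 elements are < x, 1 elements are > x.
New sorted list: [-13, 14, 16, 18, 22, 27, 31]
New median = 18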